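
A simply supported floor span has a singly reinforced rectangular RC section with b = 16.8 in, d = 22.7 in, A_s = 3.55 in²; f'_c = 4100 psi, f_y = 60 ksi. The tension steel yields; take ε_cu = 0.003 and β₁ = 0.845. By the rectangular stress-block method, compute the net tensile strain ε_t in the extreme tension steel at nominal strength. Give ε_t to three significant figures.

a = A_s f_y/(0.85 f'_c b) = 3.638 in.
β₁ = 0.845, so c = a/β₁ = 3.638/0.845 = 4.305 in.
From the linear strain diagram with ε_cu = 0.003: ε_t = 0.003 (d − c)/c = 0.003 × (22.7 − 4.305)/4.305 = 0.0128.
Since ε_t ≥ 0.005, the section is tension-controlled.

ε_t ≈ 0.0128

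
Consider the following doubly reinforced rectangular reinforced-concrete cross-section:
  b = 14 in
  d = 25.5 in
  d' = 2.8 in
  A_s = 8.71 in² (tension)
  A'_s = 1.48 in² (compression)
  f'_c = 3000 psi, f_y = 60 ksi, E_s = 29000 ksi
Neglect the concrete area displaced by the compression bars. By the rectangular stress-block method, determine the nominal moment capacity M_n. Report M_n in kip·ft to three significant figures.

Assume both steels yield.
a = (A_s − A'_s) f_y/(0.85 f'_c b) = (8.71 − 1.48) × 60/(0.85 × 3 × 14) = 12.151 in.
c = a/β₁ = 12.151/0.85 = 14.295 in; ε'_s = 0.003(c − d')/c = 0.0024 ≥ ε_y = 0.0021, so the compression steel yields.
M_n = (A_s − A'_s) f_y (d − a/2) + A'_s f_y (d − d') = 433.8 × (25.5 − 6.0755) + 88.8 × (25.5 − 2.8) = 8426.3 + 2015.8 = 10442.1 kip·in = 10442.1/12 = 870.18 kip·ft.

M_n ≈ 870 kip·ft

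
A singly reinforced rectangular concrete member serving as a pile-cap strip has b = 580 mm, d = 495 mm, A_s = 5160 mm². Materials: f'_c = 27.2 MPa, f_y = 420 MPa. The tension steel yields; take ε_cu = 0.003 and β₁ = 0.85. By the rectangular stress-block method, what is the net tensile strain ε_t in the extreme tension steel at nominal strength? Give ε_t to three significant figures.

a = A_s f_y/(0.85 f'_c b) = 161.62 mm.
β₁ = 0.85, so c = a/β₁ = 161.62/0.85 = 190.14 mm.
From the linear strain diagram with ε_cu = 0.003: ε_t = 0.003 (d − c)/c = 0.003 × (495 − 190.14)/190.14 = 0.00481.
ε_t is between 0.004 and 0.005 — transition zone.

ε_t ≈ 0.00481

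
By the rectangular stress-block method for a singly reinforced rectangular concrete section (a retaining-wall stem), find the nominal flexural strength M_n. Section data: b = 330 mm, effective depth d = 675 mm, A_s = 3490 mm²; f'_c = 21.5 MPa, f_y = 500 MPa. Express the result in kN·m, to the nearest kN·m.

M_n ≈ 925 kN·m

T = A_s f_y = 3490 × 500 = 1745000 N = 1745 kN.
From C = T: a = T/(0.85 f'_c b) = 1745000/(0.85 × 21.5 × 330) = 289.35 mm.
M_n = T(d − a/2) = 1745 kN × (675 − 144.675) mm = 925.42 kN·m.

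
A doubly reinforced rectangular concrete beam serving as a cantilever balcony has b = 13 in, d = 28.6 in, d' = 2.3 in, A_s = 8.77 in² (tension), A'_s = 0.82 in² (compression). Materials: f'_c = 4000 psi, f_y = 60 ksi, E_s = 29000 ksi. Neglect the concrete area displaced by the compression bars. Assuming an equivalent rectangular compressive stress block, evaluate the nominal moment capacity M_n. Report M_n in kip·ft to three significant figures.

M_n ≈ 1030 kip·ft

Assume both steels yield.
a = (A_s − A'_s) f_y/(0.85 f'_c b) = (8.77 − 0.82) × 60/(0.85 × 4 × 13) = 10.792 in.
c = a/β₁ = 10.792/0.85 = 12.696 in; ε'_s = 0.003(c − d')/c = 0.0025 ≥ ε_y = 0.0021, so the compression steel yields.
M_n = (A_s − A'_s) f_y (d − a/2) + A'_s f_y (d − d') = 477 × (28.6 − 5.396) + 49.2 × (28.6 − 2.3) = 11068.3 + 1294.0 = 12362.3 kip·in = 12362.3/12 = 1030.19 kip·ft.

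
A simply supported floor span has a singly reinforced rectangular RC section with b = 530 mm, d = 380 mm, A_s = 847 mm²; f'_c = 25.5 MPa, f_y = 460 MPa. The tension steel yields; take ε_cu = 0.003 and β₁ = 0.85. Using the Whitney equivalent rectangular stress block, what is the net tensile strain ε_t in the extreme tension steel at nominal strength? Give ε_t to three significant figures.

a = A_s f_y/(0.85 f'_c b) = 33.92 mm.
β₁ = 0.85, so c = a/β₁ = 33.92/0.85 = 39.91 mm.
From the linear strain diagram with ε_cu = 0.003: ε_t = 0.003 (d − c)/c = 0.003 × (380 − 39.91)/39.91 = 0.0256.
Since ε_t ≥ 0.005, the section is tension-controlled.

ε_t ≈ 0.0256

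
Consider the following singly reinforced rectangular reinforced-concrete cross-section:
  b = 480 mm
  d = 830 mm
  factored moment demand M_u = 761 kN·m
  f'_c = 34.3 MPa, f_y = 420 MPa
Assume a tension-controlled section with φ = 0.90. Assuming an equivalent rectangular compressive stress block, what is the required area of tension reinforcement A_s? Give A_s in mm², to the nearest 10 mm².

A_s ≈ 2540 mm²

M_n = M_u/φ = 761/0.90 = 845.556 kN·m.
With M_n = 0.85 f'_c a b (d − a/2), solve the quadratic for a:
a = d − √(d² − 2M_n/(0.85 f'_c b)) = 830 − √(830² − 2 × 845.556×10⁶/(0.85 × 34.3 × 480)) = 76.30 mm.
A_s = 0.85 f'_c a b / f_y = 0.85 × 34.3 × 76.30 × 480 / 420 = 2542.3 mm².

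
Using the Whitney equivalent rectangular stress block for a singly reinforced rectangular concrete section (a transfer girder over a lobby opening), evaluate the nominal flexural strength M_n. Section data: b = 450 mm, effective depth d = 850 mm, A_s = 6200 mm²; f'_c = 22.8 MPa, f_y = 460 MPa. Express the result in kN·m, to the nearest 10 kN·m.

M_n ≈ 1960 kN·m

T = A_s f_y = 6200 × 460 = 2852000 N = 2852 kN.
From C = T: a = T/(0.85 f'_c b) = 2852000/(0.85 × 22.8 × 450) = 327.03 mm.
M_n = T(d − a/2) = 2852 kN × (850 − 163.515) mm = 1957.86 kN·m.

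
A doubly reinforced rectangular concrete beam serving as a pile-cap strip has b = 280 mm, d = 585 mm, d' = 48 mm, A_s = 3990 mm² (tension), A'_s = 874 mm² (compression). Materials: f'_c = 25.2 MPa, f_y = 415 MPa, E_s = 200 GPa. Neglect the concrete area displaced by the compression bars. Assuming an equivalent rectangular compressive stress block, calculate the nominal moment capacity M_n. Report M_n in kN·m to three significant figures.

M_n ≈ 812 kN·m

Assume both tension and compression steel yield.
Net tension couple steel: A_s − A'_s = 3116 mm².
a = (A_s − A'_s) f_y / (0.85 f'_c b) = 1293140/(0.85 × 25.2 × 280) = 215.61 mm.
c = a/β₁ = 215.61/0.85 = 253.66 mm; ε'_s = 0.003(c − d')/c = 0.0024 ≥ f_y/E_s = 0.0021, so compression steel does yield.
M_n = (A_s − A'_s) f_y (d − a/2) + A'_s f_y (d − d') = [1293140 × (585 − 107.805) + 362710 × (585 − 48)] × 10⁻⁶ = 617.08 + 194.78 = 811.86 kN·m.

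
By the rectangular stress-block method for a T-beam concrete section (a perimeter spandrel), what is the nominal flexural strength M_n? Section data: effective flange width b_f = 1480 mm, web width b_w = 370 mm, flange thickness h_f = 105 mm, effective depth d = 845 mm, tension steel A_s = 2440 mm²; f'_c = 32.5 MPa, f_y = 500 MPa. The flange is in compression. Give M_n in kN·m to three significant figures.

M_n ≈ 1010 kN·m

Tension: T = A_s f_y = 2440 × 500 = 1220000 N.
Try a within the flange: a = T/(0.85 f'_c b_f) = 1220000/(0.85 × 32.5 × 1480) = 29.84 mm.
Since a = 29.84 ≤ h_f = 105 mm, the stress block lies entirely in the flange; analyse as a rectangular beam of width b_f.
M_n = T(d − a/2) = 1220000 × (845 − 14.92) = 1012.70 × 10⁶ N·mm.
M_n = 1012.70 kN·m.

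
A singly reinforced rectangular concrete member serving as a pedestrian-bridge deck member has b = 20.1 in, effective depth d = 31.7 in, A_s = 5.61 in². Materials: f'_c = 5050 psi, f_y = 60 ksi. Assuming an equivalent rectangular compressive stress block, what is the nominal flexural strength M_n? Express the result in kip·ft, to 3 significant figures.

T = A_s f_y = 5.61 × 60 = 336.6 kips.
a = T/(0.85 f'_c b) = 336.6/(0.85 × 5.05 × 20.1) = 3.901 in.
M_n = T(d − a/2) = 336.6 × (31.7 − 1.9505) = 10013.7 kip·in = 10013.7/12 = 834.48 kip·ft.

M_n ≈ 834 kip·ft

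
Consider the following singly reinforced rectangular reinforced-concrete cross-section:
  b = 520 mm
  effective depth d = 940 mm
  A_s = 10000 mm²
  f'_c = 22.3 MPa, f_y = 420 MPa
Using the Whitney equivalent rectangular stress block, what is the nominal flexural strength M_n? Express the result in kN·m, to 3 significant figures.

T = A_s f_y = 10000 × 420 = 4200000 N = 4200 kN.
From C = T: a = T/(0.85 f'_c b) = 4200000/(0.85 × 22.3 × 520) = 426.11 mm.
M_n = T(d − a/2) = 4200 kN × (940 − 213.055) mm = 3053.17 kN·m.

M_n ≈ 3050 kN·m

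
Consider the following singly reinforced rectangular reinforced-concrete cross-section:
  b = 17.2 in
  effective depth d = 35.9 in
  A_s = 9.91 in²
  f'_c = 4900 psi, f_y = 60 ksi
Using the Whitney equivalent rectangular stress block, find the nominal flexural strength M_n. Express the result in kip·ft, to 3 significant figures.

M_n ≈ 1570 kip·ft

T = A_s f_y = 9.91 × 60 = 594.6 kips.
a = T/(0.85 f'_c b) = 594.6/(0.85 × 4.9 × 17.2) = 8.300 in.
M_n = T(d − a/2) = 594.6 × (35.9 − 4.15) = 18878.6 kip·in = 18878.6/12 = 1573.22 kip·ft.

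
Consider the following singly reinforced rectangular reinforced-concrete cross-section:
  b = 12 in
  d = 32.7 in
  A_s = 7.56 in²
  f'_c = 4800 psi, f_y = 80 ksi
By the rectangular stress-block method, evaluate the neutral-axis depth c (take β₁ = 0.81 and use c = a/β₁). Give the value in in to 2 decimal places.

c ≈ 15.25 in

T = A_s f_y = 7.56 × 80 = 604.8 kips.
a = T/(0.85 f'_c b) = 604.8/(0.85 × 4.8 × 12) = 12.3529 in.
With β₁ = 0.81, c = a/β₁ = 12.3529/0.81 = 15.25 in.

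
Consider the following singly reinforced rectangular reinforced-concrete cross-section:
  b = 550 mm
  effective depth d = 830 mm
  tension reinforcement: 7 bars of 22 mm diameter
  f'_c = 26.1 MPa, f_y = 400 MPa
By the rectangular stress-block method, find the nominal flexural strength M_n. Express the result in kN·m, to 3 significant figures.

M_n ≈ 837 kN·m

A_s = 7 × 380 = 2660 mm².
T = A_s f_y = 2660 × 400 = 1064000 N = 1064 kN.
From C = T: a = T/(0.85 f'_c b) = 1064000/(0.85 × 26.1 × 550) = 87.20 mm.
M_n = T(d − a/2) = 1064 kN × (830 − 43.6) mm = 836.73 kN·m.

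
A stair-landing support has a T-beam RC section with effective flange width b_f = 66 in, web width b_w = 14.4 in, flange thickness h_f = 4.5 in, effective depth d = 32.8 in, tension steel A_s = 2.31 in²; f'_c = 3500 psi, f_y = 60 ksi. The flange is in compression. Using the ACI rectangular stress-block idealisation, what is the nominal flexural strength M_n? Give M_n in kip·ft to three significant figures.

M_n ≈ 375 kip·ft

Tension: T = A_s f_y = 2.31 × 60 = 138.6 kips.
Try a within the flange: a = T/(0.85 f'_c b_f) = 138.6/(0.85 × 3.5 × 66) = 0.706 in.
Since a = 0.706 ≤ h_f = 4.5 in, the stress block lies entirely in the flange; analyse as a rectangular beam of width b_f.
M_n = T(d − a/2) = 138.6 × (32.8 − 0.353) = 4497.2 kip·in.
M_n = 4497.2/12 = 374.77 kip·ft.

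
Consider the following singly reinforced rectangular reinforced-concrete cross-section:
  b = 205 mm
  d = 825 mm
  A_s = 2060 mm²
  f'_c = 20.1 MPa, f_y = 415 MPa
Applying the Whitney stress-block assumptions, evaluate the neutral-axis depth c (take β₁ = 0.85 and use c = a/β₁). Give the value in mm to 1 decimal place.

T = A_s f_y = 2060 × 415 = 854900 N = 854.9 kN.
Setting C = 0.85 f'_c a b equal to T: a = 854900/(0.85 × 20.1 × 205) = 244.088 mm.
With β₁ = 0.85, c = a/β₁ = 244.088/0.85 = 287.2 mm.

c ≈ 287.2 mm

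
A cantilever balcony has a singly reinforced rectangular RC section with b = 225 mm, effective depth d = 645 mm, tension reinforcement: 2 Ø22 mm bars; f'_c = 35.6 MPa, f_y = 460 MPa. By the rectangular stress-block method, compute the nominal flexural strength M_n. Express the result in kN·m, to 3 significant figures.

M_n ≈ 217 kN·m

A_s = 2 × 380 = 760 mm².
T = A_s f_y = 760 × 460 = 349600 N = 349.6 kN.
From C = T: a = T/(0.85 f'_c b) = 349600/(0.85 × 35.6 × 225) = 51.35 mm.
M_n = T(d − a/2) = 349.6 kN × (645 − 25.675) mm = 216.52 kN·m.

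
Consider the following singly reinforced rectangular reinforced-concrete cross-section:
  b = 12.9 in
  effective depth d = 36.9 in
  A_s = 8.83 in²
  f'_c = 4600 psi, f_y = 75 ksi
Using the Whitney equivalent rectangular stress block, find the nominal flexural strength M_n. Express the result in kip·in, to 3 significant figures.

T = A_s f_y = 8.83 × 75 = 662.25 kips.
a = T/(0.85 f'_c b) = 662.25/(0.85 × 4.6 × 12.9) = 13.130 in.
M_n = T(d − a/2) = 662.25 × (36.9 − 6.565) = 20089.4 kip·in.

M_n ≈ 20100 kip·in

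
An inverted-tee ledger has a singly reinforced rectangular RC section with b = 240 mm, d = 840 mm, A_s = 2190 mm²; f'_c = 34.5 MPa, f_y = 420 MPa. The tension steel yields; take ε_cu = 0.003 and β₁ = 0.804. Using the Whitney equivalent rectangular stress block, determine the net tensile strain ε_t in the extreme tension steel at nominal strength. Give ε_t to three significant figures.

ε_t ≈ 0.0125

a = A_s f_y/(0.85 f'_c b) = 130.69 mm.
β₁ = 0.804, so c = a/β₁ = 130.69/0.804 = 162.55 mm.
From the linear strain diagram with ε_cu = 0.003: ε_t = 0.003 (d − c)/c = 0.003 × (840 − 162.55)/162.55 = 0.0125.
Since ε_t ≥ 0.005, the section is tension-controlled.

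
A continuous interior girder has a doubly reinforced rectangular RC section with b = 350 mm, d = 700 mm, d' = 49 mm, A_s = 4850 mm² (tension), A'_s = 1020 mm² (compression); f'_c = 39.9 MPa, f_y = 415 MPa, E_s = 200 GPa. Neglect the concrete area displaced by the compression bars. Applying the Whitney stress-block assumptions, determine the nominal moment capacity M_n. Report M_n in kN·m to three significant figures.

M_n ≈ 1280 kN·m

Assume both tension and compression steel yield.
Net tension couple steel: A_s − A'_s = 3830 mm².
a = (A_s − A'_s) f_y / (0.85 f'_c b) = 1589450/(0.85 × 39.9 × 350) = 133.90 mm.
c = a/β₁ = 133.90/0.765 = 175.03 mm; ε'_s = 0.003(c − d')/c = 0.0022 ≥ f_y/E_s = 0.0021, so compression steel does yield.
M_n = (A_s − A'_s) f_y (d − a/2) + A'_s f_y (d − d') = [1589450 × (700 − 66.95) + 423300 × (700 − 49)] × 10⁻⁶ = 1006.20 + 275.57 = 1281.77 kN·m.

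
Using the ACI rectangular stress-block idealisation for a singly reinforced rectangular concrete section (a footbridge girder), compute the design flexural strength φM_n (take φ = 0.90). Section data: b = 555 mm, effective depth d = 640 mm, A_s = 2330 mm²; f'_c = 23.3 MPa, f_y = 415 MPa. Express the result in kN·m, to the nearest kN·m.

T = A_s f_y = 2330 × 415 = 966950 N = 966.95 kN.
From C = T: a = T/(0.85 f'_c b) = 966950/(0.85 × 23.3 × 555) = 87.97 mm.
M_n = T(d − a/2) = 966.95 kN × (640 − 43.985) mm = 576.32 kN·m.
φM_n = 0.90 × 576.32 = 518.69 kN·m.

φM_n ≈ 519 kN·m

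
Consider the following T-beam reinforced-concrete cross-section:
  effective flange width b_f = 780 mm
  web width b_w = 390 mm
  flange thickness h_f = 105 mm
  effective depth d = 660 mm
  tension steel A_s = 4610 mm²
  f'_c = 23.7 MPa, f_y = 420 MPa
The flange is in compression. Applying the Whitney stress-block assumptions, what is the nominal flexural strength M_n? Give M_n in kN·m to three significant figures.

M_n ≈ 1160 kN·m

Tension: T = A_s f_y = 4610 × 420 = 1936200 N.
Try a within the flange: a = T/(0.85 f'_c b_f) = 1936200/(0.85 × 23.7 × 780) = 123.22 mm.
a = 123.22 > h_f = 105 mm: the block extends into the web. Split into flange-overhang and web parts.
C_f = 0.85 f'_c (b_f − b_w) h_f = 0.85 × 23.7 × (780 − 390) × 105 = 824938 N.
Remaining web compression depth: a_w = (T − C_f)/(0.85 f'_c b_w) = (1936200 − 824938)/(0.85 × 23.7 × 390) = 141.44 mm.
M_n = C_f(d − h_f/2) + (T − C_f)(d − a_w/2) = 824938 × (660 − 52.5) + 1111262 × (660 − 70.72) = 501.15 + 654.84 = 1155.99 × 10⁶ N·mm.
M_n = 1155.99 kN·m.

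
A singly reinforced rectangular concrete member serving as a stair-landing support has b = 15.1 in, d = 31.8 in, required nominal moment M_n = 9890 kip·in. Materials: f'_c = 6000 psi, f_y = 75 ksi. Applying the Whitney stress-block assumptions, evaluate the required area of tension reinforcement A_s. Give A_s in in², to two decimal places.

From M_n = 0.85 f'_c a b (d − a/2):
a = d − √(d² − 2M_n/(0.85 f'_c b)) = 31.8 − √(31.8² − 2 × 9890/(0.85 × 6 × 15.1)) = 4.334 in.
A_s = 0.85 f'_c a b / f_y = 0.85 × 6 × 4.334 × 15.1 / 75 = 4.450 in².

A_s ≈ 4.45 in²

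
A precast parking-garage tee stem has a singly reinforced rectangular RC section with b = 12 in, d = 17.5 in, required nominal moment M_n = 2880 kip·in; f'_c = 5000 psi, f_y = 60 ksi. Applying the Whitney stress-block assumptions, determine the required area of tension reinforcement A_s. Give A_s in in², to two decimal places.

From M_n = 0.85 f'_c a b (d − a/2):
a = d − √(d² − 2M_n/(0.85 f'_c b)) = 17.5 − √(17.5² − 2 × 2880/(0.85 × 5 × 12)) = 3.596 in.
A_s = 0.85 f'_c a b / f_y = 0.85 × 5 × 3.596 × 12 / 60 = 3.057 in².

A_s ≈ 3.06 in²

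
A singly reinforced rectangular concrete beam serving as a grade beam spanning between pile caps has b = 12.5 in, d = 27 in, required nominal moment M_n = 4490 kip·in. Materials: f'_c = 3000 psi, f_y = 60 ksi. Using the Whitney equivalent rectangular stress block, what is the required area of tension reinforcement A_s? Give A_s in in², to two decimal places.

A_s ≈ 3.11 in²

From M_n = 0.85 f'_c a b (d − a/2):
a = d − √(d² − 2M_n/(0.85 f'_c b)) = 27 − √(27² − 2 × 4490/(0.85 × 3 × 12.5)) = 5.851 in.
A_s = 0.85 f'_c a b / f_y = 0.85 × 3 × 5.851 × 12.5 / 60 = 3.108 in².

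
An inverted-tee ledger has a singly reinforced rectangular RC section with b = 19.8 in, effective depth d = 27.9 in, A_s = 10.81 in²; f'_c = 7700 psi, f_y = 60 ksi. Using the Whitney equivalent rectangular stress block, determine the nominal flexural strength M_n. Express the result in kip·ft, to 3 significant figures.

M_n ≈ 1370 kip·ft

T = A_s f_y = 10.81 × 60 = 648.6 kips.
a = T/(0.85 f'_c b) = 648.6/(0.85 × 7.7 × 19.8) = 5.005 in.
M_n = T(d − a/2) = 648.6 × (27.9 − 2.5025) = 16472.8 kip·in = 16472.8/12 = 1372.73 kip·ft.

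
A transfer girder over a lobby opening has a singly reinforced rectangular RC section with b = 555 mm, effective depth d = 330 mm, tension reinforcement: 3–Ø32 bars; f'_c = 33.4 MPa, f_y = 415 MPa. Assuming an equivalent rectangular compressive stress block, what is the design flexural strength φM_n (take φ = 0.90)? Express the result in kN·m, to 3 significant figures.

φM_n ≈ 269 kN·m

A_s = 3 × 804 = 2412 mm².
T = A_s f_y = 2412 × 415 = 1000980 N = 1000.98 kN.
From C = T: a = T/(0.85 f'_c b) = 1000980/(0.85 × 33.4 × 555) = 63.53 mm.
M_n = T(d − a/2) = 1000.98 kN × (330 − 31.765) mm = 298.53 kN·m.
φM_n = 0.90 × 298.53 = 268.68 kN·m.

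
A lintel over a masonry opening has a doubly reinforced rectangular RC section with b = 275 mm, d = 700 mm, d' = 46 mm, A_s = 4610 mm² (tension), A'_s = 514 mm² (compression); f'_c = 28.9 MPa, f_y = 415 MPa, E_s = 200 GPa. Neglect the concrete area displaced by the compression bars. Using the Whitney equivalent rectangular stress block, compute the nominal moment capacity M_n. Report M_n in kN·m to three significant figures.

M_n ≈ 1120 kN·m

Assume both tension and compression steel yield.
Net tension couple steel: A_s − A'_s = 4096 mm².
a = (A_s − A'_s) f_y / (0.85 f'_c b) = 1699840/(0.85 × 28.9 × 275) = 251.63 mm.
c = a/β₁ = 251.63/0.844 = 298.14 mm; ε'_s = 0.003(c − d')/c = 0.0025 ≥ f_y/E_s = 0.0021, so compression steel does yield.
M_n = (A_s − A'_s) f_y (d − a/2) + A'_s f_y (d − d') = [1699840 × (700 − 125.815) + 213310 × (700 − 46)] × 10⁻⁶ = 976.02 + 139.50 = 1115.52 kN·m.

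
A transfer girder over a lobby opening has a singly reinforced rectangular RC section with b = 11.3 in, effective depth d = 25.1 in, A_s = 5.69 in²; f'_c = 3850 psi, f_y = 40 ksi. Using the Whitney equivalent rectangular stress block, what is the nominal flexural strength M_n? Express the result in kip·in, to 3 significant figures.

M_n ≈ 5010 kip·in

T = A_s f_y = 5.69 × 40 = 227.6 kips.
a = T/(0.85 f'_c b) = 227.6/(0.85 × 3.85 × 11.3) = 6.155 in.
M_n = T(d − a/2) = 227.6 × (25.1 − 3.0775) = 5012.3 kip·in.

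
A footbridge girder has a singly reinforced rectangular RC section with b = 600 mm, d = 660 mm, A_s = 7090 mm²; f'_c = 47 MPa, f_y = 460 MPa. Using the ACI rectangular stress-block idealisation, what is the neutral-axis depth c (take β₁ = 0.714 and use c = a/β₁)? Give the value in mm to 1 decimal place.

c ≈ 190.6 mm

T = A_s f_y = 7090 × 460 = 3261400 N = 3261.4 kN.
Setting C = 0.85 f'_c a b equal to T: a = 3261400/(0.85 × 47 × 600) = 136.062 mm.
With β₁ = 0.714, c = a/β₁ = 136.062/0.714 = 190.6 mm.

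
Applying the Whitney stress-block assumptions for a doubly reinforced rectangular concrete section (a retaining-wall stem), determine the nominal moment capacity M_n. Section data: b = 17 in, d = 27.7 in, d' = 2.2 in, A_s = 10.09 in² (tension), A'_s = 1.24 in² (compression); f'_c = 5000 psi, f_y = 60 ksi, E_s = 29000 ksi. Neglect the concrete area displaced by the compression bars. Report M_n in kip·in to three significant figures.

Assume both steels yield.
a = (A_s − A'_s) f_y/(0.85 f'_c b) = (10.09 − 1.24) × 60/(0.85 × 5 × 17) = 7.349 in.
c = a/β₁ = 7.349/0.8 = 9.186 in; ε'_s = 0.003(c − d')/c = 0.0023 ≥ ε_y = 0.0021, so the compression steel yields.
M_n = (A_s − A'_s) f_y (d − a/2) + A'_s f_y (d − d') = 531 × (27.7 − 3.6745) + 74.4 × (27.7 − 2.2) = 12757.5 + 1897.2 = 14654.7 kip·in.

M_n ≈ 14700 kip·in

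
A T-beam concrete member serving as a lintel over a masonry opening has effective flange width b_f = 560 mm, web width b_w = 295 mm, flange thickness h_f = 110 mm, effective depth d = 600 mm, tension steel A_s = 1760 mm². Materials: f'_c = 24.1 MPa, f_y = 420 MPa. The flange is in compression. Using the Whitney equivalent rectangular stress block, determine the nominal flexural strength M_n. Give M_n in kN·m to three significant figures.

Tension: T = A_s f_y = 1760 × 420 = 739200 N.
Try a within the flange: a = T/(0.85 f'_c b_f) = 739200/(0.85 × 24.1 × 560) = 64.44 mm.
Since a = 64.44 ≤ h_f = 110 mm, the stress block lies entirely in the flange; analyse as a rectangular beam of width b_f.
M_n = T(d − a/2) = 739200 × (600 − 32.22) = 419.70 × 10⁶ N·mm.
M_n = 419.70 kN·m.

M_n ≈ 420 kN·m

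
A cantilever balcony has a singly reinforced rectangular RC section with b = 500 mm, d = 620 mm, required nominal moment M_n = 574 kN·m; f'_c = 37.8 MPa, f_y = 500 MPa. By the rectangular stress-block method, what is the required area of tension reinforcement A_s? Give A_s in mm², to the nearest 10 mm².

With M_n = 0.85 f'_c a b (d − a/2), solve the quadratic for a:
a = d − √(d² − 2M_n/(0.85 f'_c b)) = 620 − √(620² − 2 × 574×10⁶/(0.85 × 37.8 × 500)) = 60.59 mm.
A_s = 0.85 f'_c a b / f_y = 0.85 × 37.8 × 60.59 × 500 / 500 = 1946.8 mm².

A_s ≈ 1950 mm²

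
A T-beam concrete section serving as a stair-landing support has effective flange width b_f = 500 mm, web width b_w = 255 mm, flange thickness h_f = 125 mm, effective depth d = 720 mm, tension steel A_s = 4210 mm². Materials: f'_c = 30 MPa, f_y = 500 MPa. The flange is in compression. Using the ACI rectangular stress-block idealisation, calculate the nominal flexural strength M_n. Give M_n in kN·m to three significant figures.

Tension: T = A_s f_y = 4210 × 500 = 2105000 N.
Try a within the flange: a = T/(0.85 f'_c b_f) = 2105000/(0.85 × 30 × 500) = 165.10 mm.
a = 165.10 > h_f = 125 mm: the block extends into the web. Split into flange-overhang and web parts.
C_f = 0.85 f'_c (b_f − b_w) h_f = 0.85 × 30 × (500 − 255) × 125 = 780938 N.
Remaining web compression depth: a_w = (T − C_f)/(0.85 f'_c b_w) = (2105000 − 780938)/(0.85 × 30 × 255) = 203.62 mm.
M_n = C_f(d − h_f/2) + (T − C_f)(d − a_w/2) = 780938 × (720 − 62.5) + 1324062 × (720 − 101.81) = 513.47 + 818.52 = 1331.99 × 10⁶ N·mm.
M_n = 1331.99 kN·m.

M_n ≈ 1330 kN·m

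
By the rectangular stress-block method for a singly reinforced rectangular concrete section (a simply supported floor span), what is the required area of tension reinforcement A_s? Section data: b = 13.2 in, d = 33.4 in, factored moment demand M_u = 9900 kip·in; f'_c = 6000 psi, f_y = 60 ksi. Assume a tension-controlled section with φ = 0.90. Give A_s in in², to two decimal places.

M_n = M_u/φ = 9900/0.90 = 11000 kip·in.
From M_n = 0.85 f'_c a b (d − a/2):
a = d − √(d² − 2M_n/(0.85 f'_c b)) = 33.4 − √(33.4² − 2 × 11000/(0.85 × 6 × 13.2)) = 5.315 in.
A_s = 0.85 f'_c a b / f_y = 0.85 × 6 × 5.315 × 13.2 / 60 = 5.963 in².

A_s ≈ 5.96 in²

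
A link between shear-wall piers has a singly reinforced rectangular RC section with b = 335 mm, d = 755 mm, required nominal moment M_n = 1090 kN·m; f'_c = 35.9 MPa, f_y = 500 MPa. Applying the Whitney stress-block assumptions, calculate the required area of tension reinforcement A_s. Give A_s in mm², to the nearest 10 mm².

A_s ≈ 3220 mm²

With M_n = 0.85 f'_c a b (d − a/2), solve the quadratic for a:
a = d − √(d² − 2M_n/(0.85 f'_c b)) = 755 − √(755² − 2 × 1090×10⁶/(0.85 × 35.9 × 335)) = 157.70 mm.
A_s = 0.85 f'_c a b / f_y = 0.85 × 35.9 × 157.70 × 335 / 500 = 3224.2 mm².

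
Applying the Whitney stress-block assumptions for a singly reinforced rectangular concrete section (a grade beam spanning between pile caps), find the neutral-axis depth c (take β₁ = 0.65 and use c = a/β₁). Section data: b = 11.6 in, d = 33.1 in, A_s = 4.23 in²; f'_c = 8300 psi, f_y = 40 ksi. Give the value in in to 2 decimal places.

T = A_s f_y = 4.23 × 40 = 169.2 kips.
a = T/(0.85 f'_c b) = 169.2/(0.85 × 8.3 × 11.6) = 2.0675 in.
With β₁ = 0.65, c = a/β₁ = 2.0675/0.65 = 3.18 in.

c ≈ 3.18 in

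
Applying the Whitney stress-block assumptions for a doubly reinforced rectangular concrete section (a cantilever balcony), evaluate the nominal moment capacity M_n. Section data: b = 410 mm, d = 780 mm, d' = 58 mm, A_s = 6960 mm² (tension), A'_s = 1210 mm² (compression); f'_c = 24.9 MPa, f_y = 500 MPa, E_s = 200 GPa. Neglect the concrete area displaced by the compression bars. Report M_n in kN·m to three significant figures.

Assume both tension and compression steel yield.
Net tension couple steel: A_s − A'_s = 5750 mm².
a = (A_s − A'_s) f_y / (0.85 f'_c b) = 2875000/(0.85 × 24.9 × 410) = 331.31 mm.
c = a/β₁ = 331.31/0.85 = 389.78 mm; ε'_s = 0.003(c − d')/c = 0.0026 ≥ f_y/E_s = 0.0025, so compression steel does yield.
M_n = (A_s − A'_s) f_y (d − a/2) + A'_s f_y (d − d') = [2875000 × (780 − 165.655) + 605000 × (780 − 58)] × 10⁻⁶ = 1766.24 + 436.81 = 2203.05 kN·m.

M_n ≈ 2200 kN·m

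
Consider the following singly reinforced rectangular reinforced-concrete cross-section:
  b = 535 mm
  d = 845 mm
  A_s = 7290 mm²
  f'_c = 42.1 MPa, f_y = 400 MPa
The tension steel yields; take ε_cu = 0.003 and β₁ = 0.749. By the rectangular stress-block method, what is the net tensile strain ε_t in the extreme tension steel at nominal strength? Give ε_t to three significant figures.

ε_t ≈ 0.00947

a = A_s f_y/(0.85 f'_c b) = 152.31 mm.
β₁ = 0.749, so c = a/β₁ = 152.31/0.749 = 203.35 mm.
From the linear strain diagram with ε_cu = 0.003: ε_t = 0.003 (d − c)/c = 0.003 × (845 − 203.35)/203.35 = 0.00947.
Since ε_t ≥ 0.005, the section is tension-controlled.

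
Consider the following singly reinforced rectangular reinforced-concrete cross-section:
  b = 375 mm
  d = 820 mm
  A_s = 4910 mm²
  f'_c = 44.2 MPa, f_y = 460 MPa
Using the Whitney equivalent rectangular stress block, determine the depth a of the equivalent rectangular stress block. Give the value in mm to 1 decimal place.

T = A_s f_y = 4910 × 460 = 2258600 N = 2258.6 kN.
Setting C = 0.85 f'_c a b equal to T: a = 2258600/(0.85 × 44.2 × 375) = 160.3 mm.

a ≈ 160.3 mm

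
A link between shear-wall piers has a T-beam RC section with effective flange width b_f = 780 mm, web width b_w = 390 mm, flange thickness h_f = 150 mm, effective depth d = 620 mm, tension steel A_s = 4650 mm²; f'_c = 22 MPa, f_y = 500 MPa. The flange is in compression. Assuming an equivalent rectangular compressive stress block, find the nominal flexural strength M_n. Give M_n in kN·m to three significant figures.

Tension: T = A_s f_y = 4650 × 500 = 2325000 N.
Try a within the flange: a = T/(0.85 f'_c b_f) = 2325000/(0.85 × 22 × 780) = 159.40 mm.
a = 159.40 > h_f = 150 mm: the block extends into the web. Split into flange-overhang and web parts.
C_f = 0.85 f'_c (b_f − b_w) h_f = 0.85 × 22 × (780 − 390) × 150 = 1093950 N.
Remaining web compression depth: a_w = (T − C_f)/(0.85 f'_c b_w) = (2325000 − 1093950)/(0.85 × 22 × 390) = 168.80 mm.
M_n = C_f(d − h_f/2) + (T − C_f)(d − a_w/2) = 1093950 × (620 − 75) + 1231050 × (620 − 84.4) = 596.20 + 659.35 = 1255.55 × 10⁶ N·mm.
M_n = 1255.55 kN·m.

M_n ≈ 1260 kN·m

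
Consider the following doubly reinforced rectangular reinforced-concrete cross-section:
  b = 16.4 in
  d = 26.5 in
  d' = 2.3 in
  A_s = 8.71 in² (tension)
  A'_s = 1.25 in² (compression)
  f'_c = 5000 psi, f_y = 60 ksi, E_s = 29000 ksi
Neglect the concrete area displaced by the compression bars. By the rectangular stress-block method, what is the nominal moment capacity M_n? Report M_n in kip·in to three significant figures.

Assume both steels yield.
a = (A_s − A'_s) f_y/(0.85 f'_c b) = (8.71 − 1.25) × 60/(0.85 × 5 × 16.4) = 6.422 in.
c = a/β₁ = 6.422/0.8 = 8.028 in; ε'_s = 0.003(c − d')/c = 0.0021 ≥ ε_y = 0.0021, so the compression steel yields.
M_n = (A_s − A'_s) f_y (d − a/2) + A'_s f_y (d − d') = 447.6 × (26.5 − 3.211) + 75 × (26.5 − 2.3) = 10424.2 + 1815.0 = 12239.2 kip·in.

M_n ≈ 12200 kip·in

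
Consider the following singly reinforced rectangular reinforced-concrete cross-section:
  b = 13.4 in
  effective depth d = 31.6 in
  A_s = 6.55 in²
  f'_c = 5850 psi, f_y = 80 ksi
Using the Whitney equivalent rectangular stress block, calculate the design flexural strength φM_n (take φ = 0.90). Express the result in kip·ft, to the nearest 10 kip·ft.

φM_n ≈ 1090 kip·ft

T = A_s f_y = 6.55 × 80 = 524 kips.
a = T/(0.85 f'_c b) = 524/(0.85 × 5.85 × 13.4) = 7.864 in.
M_n = T(d − a/2) = 524 × (31.6 − 3.932) = 14498.0 kip·in = 14498.0/12 = 1208.17 kip·ft.
φM_n = 0.90 × 1208.17 = 1087.35 kip·ft.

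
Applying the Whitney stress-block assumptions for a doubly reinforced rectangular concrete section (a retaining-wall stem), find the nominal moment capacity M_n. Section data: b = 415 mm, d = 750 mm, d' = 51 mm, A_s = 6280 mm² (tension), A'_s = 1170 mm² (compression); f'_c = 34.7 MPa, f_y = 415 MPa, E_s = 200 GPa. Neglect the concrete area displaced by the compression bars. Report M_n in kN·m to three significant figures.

Assume both tension and compression steel yield.
Net tension couple steel: A_s − A'_s = 5110 mm².
a = (A_s − A'_s) f_y / (0.85 f'_c b) = 2120650/(0.85 × 34.7 × 415) = 173.25 mm.
c = a/β₁ = 173.25/0.802 = 216.02 mm; ε'_s = 0.003(c − d')/c = 0.0023 ≥ f_y/E_s = 0.0021, so compression steel does yield.
M_n = (A_s − A'_s) f_y (d − a/2) + A'_s f_y (d − d') = [2120650 × (750 − 86.625) + 485550 × (750 − 51)] × 10⁻⁶ = 1406.79 + 339.40 = 1746.19 kN·m.

M_n ≈ 1750 kN·m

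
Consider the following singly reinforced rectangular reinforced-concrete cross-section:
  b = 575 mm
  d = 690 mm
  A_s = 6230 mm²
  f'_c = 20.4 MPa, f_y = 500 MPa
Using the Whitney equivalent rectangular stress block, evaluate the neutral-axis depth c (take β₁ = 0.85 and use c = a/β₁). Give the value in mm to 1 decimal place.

c ≈ 367.6 mm

T = A_s f_y = 6230 × 500 = 3115000 N = 3115 kN.
Setting C = 0.85 f'_c a b equal to T: a = 3115000/(0.85 × 20.4 × 575) = 312.422 mm.
With β₁ = 0.85, c = a/β₁ = 312.422/0.85 = 367.6 mm.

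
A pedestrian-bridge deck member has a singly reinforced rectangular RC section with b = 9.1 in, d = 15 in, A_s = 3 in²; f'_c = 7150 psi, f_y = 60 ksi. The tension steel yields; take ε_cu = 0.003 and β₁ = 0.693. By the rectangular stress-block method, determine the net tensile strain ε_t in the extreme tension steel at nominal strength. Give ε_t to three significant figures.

a = A_s f_y/(0.85 f'_c b) = 3.255 in.
β₁ = 0.693, so c = a/β₁ = 3.255/0.693 = 4.697 in.
From the linear strain diagram with ε_cu = 0.003: ε_t = 0.003 (d − c)/c = 0.003 × (15 − 4.697)/4.697 = 0.00658.
Since ε_t ≥ 0.005, the section is tension-controlled.

ε_t ≈ 0.00658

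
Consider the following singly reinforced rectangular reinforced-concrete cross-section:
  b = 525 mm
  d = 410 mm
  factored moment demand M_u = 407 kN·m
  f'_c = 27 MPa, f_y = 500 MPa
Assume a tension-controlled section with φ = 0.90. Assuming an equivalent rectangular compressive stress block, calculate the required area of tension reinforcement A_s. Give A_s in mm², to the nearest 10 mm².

A_s ≈ 2530 mm²

M_n = M_u/φ = 407/0.90 = 452.222 kN·m.
With M_n = 0.85 f'_c a b (d − a/2), solve the quadratic for a:
a = d − √(d² − 2M_n/(0.85 f'_c b)) = 410 − √(410² − 2 × 452.222×10⁶/(0.85 × 27 × 525)) = 104.98 mm.
A_s = 0.85 f'_c a b / f_y = 0.85 × 27 × 104.98 × 525 / 500 = 2529.8 mm².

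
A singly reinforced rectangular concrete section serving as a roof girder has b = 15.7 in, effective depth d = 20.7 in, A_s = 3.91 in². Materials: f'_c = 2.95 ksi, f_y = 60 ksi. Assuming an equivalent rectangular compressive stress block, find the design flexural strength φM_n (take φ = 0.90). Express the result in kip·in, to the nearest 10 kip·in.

φM_n ≈ 3740 kip·in

T = A_s f_y = 3.91 × 60 = 234.6 kips.
a = T/(0.85 f'_c b) = 234.6/(0.85 × 2.95 × 15.7) = 5.959 in.
M_n = T(d − a/2) = 234.6 × (20.7 − 2.9795) = 4157.2 kip·in.
φM_n = 0.90 × 4157.2 = 3741.5 kip·in.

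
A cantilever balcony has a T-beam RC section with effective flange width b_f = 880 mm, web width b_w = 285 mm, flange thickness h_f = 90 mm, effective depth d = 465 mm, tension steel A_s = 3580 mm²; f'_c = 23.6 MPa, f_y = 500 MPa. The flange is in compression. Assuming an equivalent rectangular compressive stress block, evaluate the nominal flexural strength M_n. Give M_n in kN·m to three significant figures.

Tension: T = A_s f_y = 3580 × 500 = 1790000 N.
Try a within the flange: a = T/(0.85 f'_c b_f) = 1790000/(0.85 × 23.6 × 880) = 101.40 mm.
a = 101.40 > h_f = 90 mm: the block extends into the web. Split into flange-overhang and web parts.
C_f = 0.85 f'_c (b_f − b_w) h_f = 0.85 × 23.6 × (880 − 285) × 90 = 1074213 N.
Remaining web compression depth: a_w = (T − C_f)/(0.85 f'_c b_w) = (1790000 − 1074213)/(0.85 × 23.6 × 285) = 125.20 mm.
M_n = C_f(d − h_f/2) + (T − C_f)(d − a_w/2) = 1074213 × (465 − 45) + 715787 × (465 − 62.6) = 451.17 + 288.03 = 739.20 × 10⁶ N·mm.
M_n = 739.20 kN·m.

M_n ≈ 739 kN·m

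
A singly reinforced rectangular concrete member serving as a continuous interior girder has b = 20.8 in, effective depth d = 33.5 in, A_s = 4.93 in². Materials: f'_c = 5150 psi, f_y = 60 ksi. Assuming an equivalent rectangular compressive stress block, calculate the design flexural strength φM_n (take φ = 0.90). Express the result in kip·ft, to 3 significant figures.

T = A_s f_y = 4.93 × 60 = 295.8 kips.
a = T/(0.85 f'_c b) = 295.8/(0.85 × 5.15 × 20.8) = 3.249 in.
M_n = T(d − a/2) = 295.8 × (33.5 − 1.6245) = 9428.8 kip·in = 9428.8/12 = 785.73 kip·ft.
φM_n = 0.90 × 785.73 = 707.16 kip·ft.

φM_n ≈ 707 kip·ft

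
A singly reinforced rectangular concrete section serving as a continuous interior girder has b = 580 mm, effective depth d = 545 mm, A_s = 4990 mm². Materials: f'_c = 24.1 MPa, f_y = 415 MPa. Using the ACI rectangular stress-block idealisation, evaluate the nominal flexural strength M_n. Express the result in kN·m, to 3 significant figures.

T = A_s f_y = 4990 × 415 = 2070850 N = 2070.85 kN.
From C = T: a = T/(0.85 f'_c b) = 2070850/(0.85 × 24.1 × 580) = 174.29 mm.
M_n = T(d − a/2) = 2070.85 kN × (545 − 87.145) mm = 948.15 kN·m.

M_n ≈ 948 kN·m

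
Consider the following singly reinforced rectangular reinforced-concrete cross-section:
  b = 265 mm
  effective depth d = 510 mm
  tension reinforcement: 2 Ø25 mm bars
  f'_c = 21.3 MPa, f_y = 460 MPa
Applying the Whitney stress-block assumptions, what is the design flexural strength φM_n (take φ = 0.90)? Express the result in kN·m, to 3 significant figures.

φM_n ≈ 188 kN·m

A_s = 2 × 491 = 982 mm².
T = A_s f_y = 982 × 460 = 451720 N = 451.72 kN.
From C = T: a = T/(0.85 f'_c b) = 451720/(0.85 × 21.3 × 265) = 94.15 mm.
M_n = T(d − a/2) = 451.72 kN × (510 − 47.075) mm = 209.11 kN·m.
φM_n = 0.90 × 209.11 = 188.20 kN·m.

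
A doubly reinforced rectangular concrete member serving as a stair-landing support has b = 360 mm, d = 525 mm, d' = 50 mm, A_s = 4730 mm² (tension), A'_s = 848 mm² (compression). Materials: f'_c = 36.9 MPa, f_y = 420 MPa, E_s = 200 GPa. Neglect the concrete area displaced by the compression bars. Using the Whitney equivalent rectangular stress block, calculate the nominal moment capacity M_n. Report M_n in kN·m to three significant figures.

M_n ≈ 907 kN·m

Assume both tension and compression steel yield.
Net tension couple steel: A_s − A'_s = 3882 mm².
a = (A_s − A'_s) f_y / (0.85 f'_c b) = 1630440/(0.85 × 36.9 × 360) = 144.40 mm.
c = a/β₁ = 144.40/0.786 = 183.72 mm; ε'_s = 0.003(c − d')/c = 0.0022 ≥ f_y/E_s = 0.0021, so compression steel does yield.
M_n = (A_s − A'_s) f_y (d − a/2) + A'_s f_y (d − d') = [1630440 × (525 − 72.2) + 356160 × (525 − 50)] × 10⁻⁶ = 738.26 + 169.18 = 907.44 kN·m.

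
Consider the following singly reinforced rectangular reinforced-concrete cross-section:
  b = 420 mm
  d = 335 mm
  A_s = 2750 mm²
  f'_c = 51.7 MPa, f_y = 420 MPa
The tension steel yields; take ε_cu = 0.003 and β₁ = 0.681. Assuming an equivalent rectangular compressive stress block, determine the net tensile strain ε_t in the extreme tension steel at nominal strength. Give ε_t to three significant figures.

ε_t ≈ 0.00794

a = A_s f_y/(0.85 f'_c b) = 62.58 mm.
β₁ = 0.681, so c = a/β₁ = 62.58/0.681 = 91.89 mm.
From the linear strain diagram with ε_cu = 0.003: ε_t = 0.003 (d − c)/c = 0.003 × (335 − 91.89)/91.89 = 0.00794.
Since ε_t ≥ 0.005, the section is tension-controlled.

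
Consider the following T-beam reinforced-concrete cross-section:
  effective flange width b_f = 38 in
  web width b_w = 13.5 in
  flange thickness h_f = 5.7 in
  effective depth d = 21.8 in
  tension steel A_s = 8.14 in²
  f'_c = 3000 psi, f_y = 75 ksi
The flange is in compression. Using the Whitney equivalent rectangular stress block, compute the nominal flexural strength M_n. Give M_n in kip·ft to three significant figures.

M_n ≈ 946 kip·ft

Tension: T = A_s f_y = 8.14 × 75 = 610.5 kips.
Try a within the flange: a = T/(0.85 f'_c b_f) = 610.5/(0.85 × 3 × 38) = 6.300 in.
a = 6.300 > h_f = 5.7 in: the block extends into the web. Split into flange-overhang and web parts.
C_f = 0.85 f'_c (b_f − b_w) h_f = 0.85 × 3 × (38 − 13.5) × 5.7 = 356.1 kips.
Remaining web compression depth: a_w = (T − C_f)/(0.85 f'_c b_w) = (610.5 − 356.1)/(0.85 × 3 × 13.5) = 7.390 in.
M_n = C_f(d − h_f/2) + (T − C_f)(d − a_w/2) = 356.1 × (21.8 − 2.85) + 254.4 × (21.8 − 3.695) = 6748.1 + 4605.9 = 11354.0 kip·in.
M_n = 11354.0/12 = 946.17 kip·ft.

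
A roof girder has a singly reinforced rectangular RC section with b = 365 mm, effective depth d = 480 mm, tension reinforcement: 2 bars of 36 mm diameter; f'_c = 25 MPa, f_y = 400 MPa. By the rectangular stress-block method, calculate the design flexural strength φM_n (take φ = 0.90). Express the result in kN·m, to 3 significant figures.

A_s = 2 × 1018 = 2036 mm².
T = A_s f_y = 2036 × 400 = 814400 N = 814.4 kN.
From C = T: a = T/(0.85 f'_c b) = 814400/(0.85 × 25 × 365) = 105.00 mm.
M_n = T(d − a/2) = 814.4 kN × (480 − 52.5) mm = 348.16 kN·m.
φM_n = 0.90 × 348.16 = 313.34 kN·m.

φM_n ≈ 313 kN·m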